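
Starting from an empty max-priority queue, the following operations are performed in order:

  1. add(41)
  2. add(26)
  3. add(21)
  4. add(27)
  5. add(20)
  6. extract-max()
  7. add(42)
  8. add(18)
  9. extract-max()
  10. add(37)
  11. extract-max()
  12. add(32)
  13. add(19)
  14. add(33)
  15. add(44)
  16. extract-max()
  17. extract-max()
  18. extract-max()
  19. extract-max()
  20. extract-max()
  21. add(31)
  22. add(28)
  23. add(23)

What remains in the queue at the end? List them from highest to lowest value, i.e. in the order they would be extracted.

insert 41 → {41}
insert 26 → {41, 26}
insert 21 → {41, 26, 21}
insert 27 → {41, 27, 26, 21}
insert 20 → {41, 27, 26, 21, 20}
extract-max → 41; now {27, 26, 21, 20}
insert 42 → {42, 27, 26, 21, 20}
insert 18 → {42, 27, 26, 21, 20, 18}
extract-max → 42; now {27, 26, 21, 20, 18}
insert 37 → {37, 27, 26, 21, 20, 18}
extract-max → 37; now {27, 26, 21, 20, 18}
insert 32 → {32, 27, 26, 21, 20, 18}
insert 19 → {32, 27, 26, 21, 20, 19, 18}
insert 33 → {33, 32, 27, 26, 21, 20, 19, 18}
insert 44 → {44, 33, 32, 27, 26, 21, 20, 19, 18}
extract-max → 44; now {33, 32, 27, 26, 21, 20, 19, 18}
extract-max → 33; now {32, 27, 26, 21, 20, 19, 18}
extract-max → 32; now {27, 26, 21, 20, 19, 18}
extract-max → 27; now {26, 21, 20, 19, 18}
extract-max → 26; now {21, 20, 19, 18}
insert 31 → {31, 21, 20, 19, 18}
insert 28 → {31, 28, 21, 20, 19, 18}
insert 23 → {31, 28, 23, 21, 20, 19, 18}

31 → 28 → 23 → 21 → 20 → 19 → 18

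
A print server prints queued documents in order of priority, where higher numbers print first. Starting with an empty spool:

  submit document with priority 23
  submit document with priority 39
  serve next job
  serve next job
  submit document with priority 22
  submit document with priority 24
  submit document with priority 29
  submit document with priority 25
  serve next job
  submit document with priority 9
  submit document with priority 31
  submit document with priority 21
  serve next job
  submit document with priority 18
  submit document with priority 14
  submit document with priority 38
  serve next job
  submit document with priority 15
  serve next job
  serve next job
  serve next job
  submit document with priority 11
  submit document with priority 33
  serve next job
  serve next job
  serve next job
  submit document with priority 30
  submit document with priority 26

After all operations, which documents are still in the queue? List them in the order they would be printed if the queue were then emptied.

insert 23 → {23}
insert 39 → {39, 23}
serve next job → 39; now {23}
serve next job → 23; now {}
insert 22 → {22}
insert 24 → {24, 22}
insert 29 → {29, 24, 22}
insert 25 → {29, 25, 24, 22}
serve next job → 29; now {25, 24, 22}
insert 9 → {25, 24, 22, 9}
insert 31 → {31, 25, 24, 22, 9}
insert 21 → {31, 25, 24, 22, 21, 9}
serve next job → 31; now {25, 24, 22, 21, 9}
insert 18 → {25, 24, 22, 21, 18, 9}
insert 14 → {25, 24, 22, 21, 18, 14, 9}
insert 38 → {38, 25, 24, 22, 21, 18, 14, 9}
serve next job → 38; now {25, 24, 22, 21, 18, 14, 9}
insert 15 → {25, 24, 22, 21, 18, 15, 14, 9}
serve next job → 25; now {24, 22, 21, 18, 15, 14, 9}
serve next job → 24; now {22, 21, 18, 15, 14, 9}
serve next job → 22; now {21, 18, 15, 14, 9}
insert 11 → {21, 18, 15, 14, 11, 9}
insert 33 → {33, 21, 18, 15, 14, 11, 9}
serve next job → 33; now {21, 18, 15, 14, 11, 9}
serve next job → 21; now {18, 15, 14, 11, 9}
serve next job → 18; now {15, 14, 11, 9}
insert 30 → {30, 15, 14, 11, 9}
insert 26 → {30, 26, 15, 14, 11, 9}

[30, 26, 15, 14, 11, 9]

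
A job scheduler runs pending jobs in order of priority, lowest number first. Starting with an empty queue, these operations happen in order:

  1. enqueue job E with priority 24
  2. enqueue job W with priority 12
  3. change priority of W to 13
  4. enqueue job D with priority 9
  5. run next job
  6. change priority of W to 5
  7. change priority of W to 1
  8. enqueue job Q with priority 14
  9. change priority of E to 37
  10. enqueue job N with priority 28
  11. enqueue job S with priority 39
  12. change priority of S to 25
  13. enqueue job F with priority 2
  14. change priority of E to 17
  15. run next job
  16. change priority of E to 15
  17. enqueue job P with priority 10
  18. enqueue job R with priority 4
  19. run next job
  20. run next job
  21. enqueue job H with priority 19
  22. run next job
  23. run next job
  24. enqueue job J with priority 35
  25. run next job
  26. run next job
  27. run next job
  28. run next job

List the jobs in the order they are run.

add E (priority 24) → {E:24}
add W (priority 12) → {W:12, E:24}
update W to priority 13 → {W:13, E:24}
add D (priority 9) → {D:9, W:13, E:24}
run next job → D; now {W:13, E:24}
update W to priority 5 → {W:5, E:24}
update W to priority 1 → {W:1, E:24}
add Q (priority 14) → {W:1, Q:14, E:24}
update E to priority 37 → {W:1, Q:14, E:37}
add N (priority 28) → {W:1, Q:14, N:28, E:37}
add S (priority 39) → {W:1, Q:14, N:28, E:37, S:39}
update S to priority 25 → {W:1, Q:14, S:25, N:28, E:37}
add F (priority 2) → {W:1, F:2, Q:14, S:25, N:28, E:37}
update E to priority 17 → {W:1, F:2, Q:14, E:17, S:25, N:28}
run next job → W; now {F:2, Q:14, E:17, S:25, N:28}
update E to priority 15 → {F:2, Q:14, E:15, S:25, N:28}
add P (priority 10) → {F:2, P:10, Q:14, E:15, S:25, N:28}
add R (priority 4) → {F:2, R:4, P:10, Q:14, E:15, S:25, N:28}
run next job → F; now {R:4, P:10, Q:14, E:15, S:25, N:28}
run next job → R; now {P:10, Q:14, E:15, S:25, N:28}
add H (priority 19) → {P:10, Q:14, E:15, H:19, S:25, N:28}
run next job → P; now {Q:14, E:15, H:19, S:25, N:28}
run next job → Q; now {E:15, H:19, S:25, N:28}
add J (priority 35) → {E:15, H:19, S:25, N:28, J:35}
run next job → E; now {H:19, S:25, N:28, J:35}
run next job → H; now {S:25, N:28, J:35}
run next job → S; now {N:28, J:35}
run next job → N; now {J:35}

D → W → F → R → P → Q → E → H → S → N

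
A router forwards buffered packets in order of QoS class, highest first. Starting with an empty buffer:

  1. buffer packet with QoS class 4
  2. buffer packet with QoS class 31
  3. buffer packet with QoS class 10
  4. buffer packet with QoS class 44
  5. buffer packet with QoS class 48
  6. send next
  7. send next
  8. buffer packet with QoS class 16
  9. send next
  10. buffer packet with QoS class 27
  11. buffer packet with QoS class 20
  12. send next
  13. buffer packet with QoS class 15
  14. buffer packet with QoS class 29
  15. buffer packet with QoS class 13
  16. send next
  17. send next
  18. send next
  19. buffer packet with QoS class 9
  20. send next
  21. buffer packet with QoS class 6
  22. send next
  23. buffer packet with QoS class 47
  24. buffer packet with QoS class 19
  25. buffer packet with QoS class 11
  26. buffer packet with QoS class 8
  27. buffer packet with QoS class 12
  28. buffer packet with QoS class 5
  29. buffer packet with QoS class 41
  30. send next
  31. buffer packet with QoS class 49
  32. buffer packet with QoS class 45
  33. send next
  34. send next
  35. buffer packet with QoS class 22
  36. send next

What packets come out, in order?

insert 4 → {4}
insert 31 → {31, 4}
insert 10 → {31, 10, 4}
insert 44 → {44, 31, 10, 4}
insert 48 → {48, 44, 31, 10, 4}
send next → 48; now {44, 31, 10, 4}
send next → 44; now {31, 10, 4}
insert 16 → {31, 16, 10, 4}
send next → 31; now {16, 10, 4}
insert 27 → {27, 16, 10, 4}
insert 20 → {27, 20, 16, 10, 4}
send next → 27; now {20, 16, 10, 4}
insert 15 → {20, 16, 15, 10, 4}
insert 29 → {29, 20, 16, 15, 10, 4}
insert 13 → {29, 20, 16, 15, 13, 10, 4}
send next → 29; now {20, 16, 15, 13, 10, 4}
send next → 20; now {16, 15, 13, 10, 4}
send next → 16; now {15, 13, 10, 4}
insert 9 → {15, 13, 10, 9, 4}
send next → 15; now {13, 10, 9, 4}
insert 6 → {13, 10, 9, 6, 4}
send next → 13; now {10, 9, 6, 4}
insert 47 → {47, 10, 9, 6, 4}
insert 19 → {47, 19, 10, 9, 6, 4}
insert 11 → {47, 19, 11, 10, 9, 6, 4}
insert 8 → {47, 19, 11, 10, 9, 8, 6, 4}
insert 12 → {47, 19, 12, 11, 10, 9, 8, 6, 4}
insert 5 → {47, 19, 12, 11, 10, 9, 8, 6, 5, 4}
insert 41 → {47, 41, 19, 12, 11, 10, 9, 8, 6, 5, 4}
send next → 47; now {41, 19, 12, 11, 10, 9, 8, 6, 5, 4}
insert 49 → {49, 41, 19, 12, 11, 10, 9, 8, 6, 5, 4}
insert 45 → {49, 45, 41, 19, 12, 11, 10, 9, 8, 6, 5, 4}
send next → 49; now {45, 41, 19, 12, 11, 10, 9, 8, 6, 5, 4}
send next → 45; now {41, 19, 12, 11, 10, 9, 8, 6, 5, 4}
insert 22 → {41, 22, 19, 12, 11, 10, 9, 8, 6, 5, 4}
send next → 41; now {22, 19, 12, 11, 10, 9, 8, 6, 5, 4}

48, 44, 31, 27, 29, 20, 16, 15, 13, 47, 49, 45, 41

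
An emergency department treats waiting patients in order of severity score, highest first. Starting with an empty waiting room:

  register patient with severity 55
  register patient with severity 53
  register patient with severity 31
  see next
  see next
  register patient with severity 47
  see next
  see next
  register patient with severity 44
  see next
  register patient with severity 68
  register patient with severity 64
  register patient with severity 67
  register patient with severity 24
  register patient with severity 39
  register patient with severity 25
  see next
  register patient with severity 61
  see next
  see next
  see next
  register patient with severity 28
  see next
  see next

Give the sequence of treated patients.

55, 53, 47, 31, 44, 68, 67, 64, 61, 39, 28

insert 55 → {55}
insert 53 → {55, 53}
insert 31 → {55, 53, 31}
see next → 55; now {53, 31}
see next → 53; now {31}
insert 47 → {47, 31}
see next → 47; now {31}
see next → 31; now {}
insert 44 → {44}
see next → 44; now {}
insert 68 → {68}
insert 64 → {68, 64}
insert 67 → {68, 67, 64}
insert 24 → {68, 67, 64, 24}
insert 39 → {68, 67, 64, 39, 24}
insert 25 → {68, 67, 64, 39, 25, 24}
see next → 68; now {67, 64, 39, 25, 24}
insert 61 → {67, 64, 61, 39, 25, 24}
see next → 67; now {64, 61, 39, 25, 24}
see next → 64; now {61, 39, 25, 24}
see next → 61; now {39, 25, 24}
insert 28 → {39, 28, 25, 24}
see next → 39; now {28, 25, 24}
see next → 28; now {25, 24}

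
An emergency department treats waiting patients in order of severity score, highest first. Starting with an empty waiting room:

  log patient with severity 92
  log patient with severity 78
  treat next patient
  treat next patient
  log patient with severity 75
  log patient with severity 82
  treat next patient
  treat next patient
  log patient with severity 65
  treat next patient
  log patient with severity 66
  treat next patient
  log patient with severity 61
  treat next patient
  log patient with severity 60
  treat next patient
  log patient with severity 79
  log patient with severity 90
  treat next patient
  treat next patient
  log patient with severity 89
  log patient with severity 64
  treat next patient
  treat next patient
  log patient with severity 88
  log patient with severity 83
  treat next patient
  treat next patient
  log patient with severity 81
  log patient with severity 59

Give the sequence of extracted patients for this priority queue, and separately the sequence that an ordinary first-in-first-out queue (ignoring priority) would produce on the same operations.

insert 92 → {92}
insert 78 → {92, 78}
treat next patient → 92; now {78}
treat next patient → 78; now {}
insert 75 → {75}
insert 82 → {82, 75}
treat next patient → 82; now {75}
treat next patient → 75; now {}
insert 65 → {65}
treat next patient → 65; now {}
insert 66 → {66}
treat next patient → 66; now {}
insert 61 → {61}
treat next patient → 61; now {}
insert 60 → {60}
treat next patient → 60; now {}
insert 79 → {79}
insert 90 → {90, 79}
treat next patient → 90; now {79}
treat next patient → 79; now {}
insert 89 → {89}
insert 64 → {89, 64}
treat next patient → 89; now {64}
treat next patient → 64; now {}
insert 88 → {88}
insert 83 → {88, 83}
treat next patient → 88; now {83}
treat next patient → 83; now {}
insert 81 → {81}
insert 59 → {81, 59}

priority queue: [92, 78, 82, 75, 65, 66, 61, 60, 90, 79, 89, 64, 88, 83]; FIFO queue: 92 → 78 → 75 → 82 → 65 → 66 → 61 → 60 → 79 → 90 → 89 → 64 → 88 → 83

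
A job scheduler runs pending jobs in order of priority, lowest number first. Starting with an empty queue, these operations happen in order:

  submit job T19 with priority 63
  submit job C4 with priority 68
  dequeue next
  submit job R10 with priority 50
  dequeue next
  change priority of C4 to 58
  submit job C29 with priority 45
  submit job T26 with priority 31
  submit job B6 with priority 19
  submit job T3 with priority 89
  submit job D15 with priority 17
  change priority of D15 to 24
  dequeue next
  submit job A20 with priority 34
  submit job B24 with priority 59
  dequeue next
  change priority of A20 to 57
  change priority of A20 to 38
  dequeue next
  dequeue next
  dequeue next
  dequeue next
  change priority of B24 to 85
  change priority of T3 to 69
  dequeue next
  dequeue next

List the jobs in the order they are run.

add T19 (priority 63) → {T19:63}
add C4 (priority 68) → {T19:63, C4:68}
dequeue next → T19; now {C4:68}
add R10 (priority 50) → {R10:50, C4:68}
dequeue next → R10; now {C4:68}
update C4 to priority 58 → {C4:58}
add C29 (priority 45) → {C29:45, C4:58}
add T26 (priority 31) → {T26:31, C29:45, C4:58}
add B6 (priority 19) → {B6:19, T26:31, C29:45, C4:58}
add T3 (priority 89) → {B6:19, T26:31, C29:45, C4:58, T3:89}
add D15 (priority 17) → {D15:17, B6:19, T26:31, C29:45, C4:58, T3:89}
update D15 to priority 24 → {B6:19, D15:24, T26:31, C29:45, C4:58, T3:89}
dequeue next → B6; now {D15:24, T26:31, C29:45, C4:58, T3:89}
add A20 (priority 34) → {D15:24, T26:31, A20:34, C29:45, C4:58, T3:89}
add B24 (priority 59) → {D15:24, T26:31, A20:34, C29:45, C4:58, B24:59, T3:89}
dequeue next → D15; now {T26:31, A20:34, C29:45, C4:58, B24:59, T3:89}
update A20 to priority 57 → {T26:31, C29:45, A20:57, C4:58, B24:59, T3:89}
update A20 to priority 38 → {T26:31, A20:38, C29:45, C4:58, B24:59, T3:89}
dequeue next → T26; now {A20:38, C29:45, C4:58, B24:59, T3:89}
dequeue next → A20; now {C29:45, C4:58, B24:59, T3:89}
dequeue next → C29; now {C4:58, B24:59, T3:89}
dequeue next → C4; now {B24:59, T3:89}
update B24 to priority 85 → {B24:85, T3:89}
update T3 to priority 69 → {T3:69, B24:85}
dequeue next → T3; now {B24:85}
dequeue next → B24; now {}

[T19, R10, B6, D15, T26, A20, C29, C4, T3, B24]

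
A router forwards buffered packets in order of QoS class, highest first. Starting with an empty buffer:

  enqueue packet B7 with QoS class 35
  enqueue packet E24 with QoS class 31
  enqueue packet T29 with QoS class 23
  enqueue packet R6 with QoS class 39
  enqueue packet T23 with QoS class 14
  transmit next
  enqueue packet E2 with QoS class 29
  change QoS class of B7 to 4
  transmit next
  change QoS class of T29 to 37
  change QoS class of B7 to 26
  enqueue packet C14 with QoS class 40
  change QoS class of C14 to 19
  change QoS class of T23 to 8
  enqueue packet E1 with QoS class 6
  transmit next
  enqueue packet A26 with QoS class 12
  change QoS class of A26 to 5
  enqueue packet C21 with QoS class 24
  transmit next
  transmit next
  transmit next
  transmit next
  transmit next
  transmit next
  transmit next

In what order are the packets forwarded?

R6, E24, T29, E2, B7, C21, C14, T23, E1, A26

add B7 (QoS class 35) → {B7:35}
add E24 (QoS class 31) → {B7:35, E24:31}
add T29 (QoS class 23) → {B7:35, E24:31, T29:23}
add R6 (QoS class 39) → {R6:39, B7:35, E24:31, T29:23}
add T23 (QoS class 14) → {R6:39, B7:35, E24:31, T29:23, T23:14}
transmit next → R6; now {B7:35, E24:31, T29:23, T23:14}
add E2 (QoS class 29) → {B7:35, E24:31, E2:29, T29:23, T23:14}
update B7 to QoS class 4 → {E24:31, E2:29, T29:23, T23:14, B7:4}
transmit next → E24; now {E2:29, T29:23, T23:14, B7:4}
update T29 to QoS class 37 → {T29:37, E2:29, T23:14, B7:4}
update B7 to QoS class 26 → {T29:37, E2:29, B7:26, T23:14}
add C14 (QoS class 40) → {C14:40, T29:37, E2:29, B7:26, T23:14}
update C14 to QoS class 19 → {T29:37, E2:29, B7:26, C14:19, T23:14}
update T23 to QoS class 8 → {T29:37, E2:29, B7:26, C14:19, T23:8}
add E1 (QoS class 6) → {T29:37, E2:29, B7:26, C14:19, T23:8, E1:6}
transmit next → T29; now {E2:29, B7:26, C14:19, T23:8, E1:6}
add A26 (QoS class 12) → {E2:29, B7:26, C14:19, A26:12, T23:8, E1:6}
update A26 to QoS class 5 → {E2:29, B7:26, C14:19, T23:8, E1:6, A26:5}
add C21 (QoS class 24) → {E2:29, B7:26, C21:24, C14:19, T23:8, E1:6, A26:5}
transmit next → E2; now {B7:26, C21:24, C14:19, T23:8, E1:6, A26:5}
transmit next → B7; now {C21:24, C14:19, T23:8, E1:6, A26:5}
transmit next → C21; now {C14:19, T23:8, E1:6, A26:5}
transmit next → C14; now {T23:8, E1:6, A26:5}
transmit next → T23; now {E1:6, A26:5}
transmit next → E1; now {A26:5}
transmit next → A26; now {}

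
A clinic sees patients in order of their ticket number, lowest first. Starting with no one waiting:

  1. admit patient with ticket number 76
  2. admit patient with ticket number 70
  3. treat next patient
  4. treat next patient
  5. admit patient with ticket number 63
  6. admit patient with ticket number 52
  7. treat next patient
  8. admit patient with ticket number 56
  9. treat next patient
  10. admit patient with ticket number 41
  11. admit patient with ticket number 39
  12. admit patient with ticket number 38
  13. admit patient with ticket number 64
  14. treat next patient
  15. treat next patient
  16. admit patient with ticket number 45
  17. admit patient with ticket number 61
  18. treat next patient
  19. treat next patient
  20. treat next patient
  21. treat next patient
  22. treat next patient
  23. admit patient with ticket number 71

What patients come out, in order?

70, 76, 52, 56, 38, 39, 41, 45, 61, 63, 64

insert 76 → {76}
insert 70 → {70, 76}
treat next patient → 70; now {76}
treat next patient → 76; now {}
insert 63 → {63}
insert 52 → {52, 63}
treat next patient → 52; now {63}
insert 56 → {56, 63}
treat next patient → 56; now {63}
insert 41 → {41, 63}
insert 39 → {39, 41, 63}
insert 38 → {38, 39, 41, 63}
insert 64 → {38, 39, 41, 63, 64}
treat next patient → 38; now {39, 41, 63, 64}
treat next patient → 39; now {41, 63, 64}
insert 45 → {41, 45, 63, 64}
insert 61 → {41, 45, 61, 63, 64}
treat next patient → 41; now {45, 61, 63, 64}
treat next patient → 45; now {61, 63, 64}
treat next patient → 61; now {63, 64}
treat next patient → 63; now {64}
treat next patient → 64; now {}
insert 71 → {71}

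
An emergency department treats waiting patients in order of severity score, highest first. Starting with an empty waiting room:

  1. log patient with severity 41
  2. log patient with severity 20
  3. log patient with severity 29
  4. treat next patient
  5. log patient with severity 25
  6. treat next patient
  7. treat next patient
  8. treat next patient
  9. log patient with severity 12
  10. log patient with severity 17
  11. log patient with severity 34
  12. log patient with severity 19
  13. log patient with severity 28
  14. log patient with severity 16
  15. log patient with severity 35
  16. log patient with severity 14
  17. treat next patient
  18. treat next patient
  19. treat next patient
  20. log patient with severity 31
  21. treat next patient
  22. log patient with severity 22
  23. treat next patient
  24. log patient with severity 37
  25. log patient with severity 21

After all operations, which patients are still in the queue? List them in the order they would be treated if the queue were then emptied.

37, 21, 19, 17, 16, 14, 12

insert 41 → {41}
insert 20 → {41, 20}
insert 29 → {41, 29, 20}
treat next patient → 41; now {29, 20}
insert 25 → {29, 25, 20}
treat next patient → 29; now {25, 20}
treat next patient → 25; now {20}
treat next patient → 20; now {}
insert 12 → {12}
insert 17 → {17, 12}
insert 34 → {34, 17, 12}
insert 19 → {34, 19, 17, 12}
insert 28 → {34, 28, 19, 17, 12}
insert 16 → {34, 28, 19, 17, 16, 12}
insert 35 → {35, 34, 28, 19, 17, 16, 12}
insert 14 → {35, 34, 28, 19, 17, 16, 14, 12}
treat next patient → 35; now {34, 28, 19, 17, 16, 14, 12}
treat next patient → 34; now {28, 19, 17, 16, 14, 12}
treat next patient → 28; now {19, 17, 16, 14, 12}
insert 31 → {31, 19, 17, 16, 14, 12}
treat next patient → 31; now {19, 17, 16, 14, 12}
insert 22 → {22, 19, 17, 16, 14, 12}
treat next patient → 22; now {19, 17, 16, 14, 12}
insert 37 → {37, 19, 17, 16, 14, 12}
insert 21 → {37, 21, 19, 17, 16, 14, 12}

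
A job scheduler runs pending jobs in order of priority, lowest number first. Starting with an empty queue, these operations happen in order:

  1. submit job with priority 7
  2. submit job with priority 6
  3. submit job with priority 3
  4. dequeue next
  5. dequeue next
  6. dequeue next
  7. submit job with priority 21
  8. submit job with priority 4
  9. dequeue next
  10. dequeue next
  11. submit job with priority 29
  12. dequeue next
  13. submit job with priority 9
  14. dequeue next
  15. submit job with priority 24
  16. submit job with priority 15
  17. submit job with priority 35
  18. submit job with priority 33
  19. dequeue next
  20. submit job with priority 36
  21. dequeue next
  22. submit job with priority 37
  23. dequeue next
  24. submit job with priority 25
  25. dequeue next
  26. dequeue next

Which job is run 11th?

25

insert 7 → {7}
insert 6 → {6, 7}
insert 3 → {3, 6, 7}
dequeue next → 3; now {6, 7}
dequeue next → 6; now {7}
dequeue next → 7; now {}
insert 21 → {21}
insert 4 → {4, 21}
dequeue next → 4; now {21}
dequeue next → 21; now {}
insert 29 → {29}
dequeue next → 29; now {}
insert 9 → {9}
dequeue next → 9; now {}
insert 24 → {24}
insert 15 → {15, 24}
insert 35 → {15, 24, 35}
insert 33 → {15, 24, 33, 35}
dequeue next → 15; now {24, 33, 35}
insert 36 → {24, 33, 35, 36}
dequeue next → 24; now {33, 35, 36}
insert 37 → {33, 35, 36, 37}
dequeue next → 33; now {35, 36, 37}
insert 25 → {25, 35, 36, 37}
dequeue next → 25; now {35, 36, 37}
dequeue next → 35; now {36, 37}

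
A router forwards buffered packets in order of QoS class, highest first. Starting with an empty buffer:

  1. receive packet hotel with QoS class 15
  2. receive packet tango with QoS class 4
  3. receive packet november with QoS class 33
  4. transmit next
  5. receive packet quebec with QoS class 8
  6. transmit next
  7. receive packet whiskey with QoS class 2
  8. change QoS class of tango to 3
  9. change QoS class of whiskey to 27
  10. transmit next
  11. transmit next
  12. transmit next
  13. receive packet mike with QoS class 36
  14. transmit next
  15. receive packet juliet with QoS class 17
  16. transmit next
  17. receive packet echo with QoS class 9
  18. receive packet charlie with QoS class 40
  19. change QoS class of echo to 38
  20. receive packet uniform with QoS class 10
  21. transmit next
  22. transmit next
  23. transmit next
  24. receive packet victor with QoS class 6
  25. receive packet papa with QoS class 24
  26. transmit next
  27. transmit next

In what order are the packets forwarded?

add hotel (QoS class 15) → {hotel:15}
add tango (QoS class 4) → {hotel:15, tango:4}
add november (QoS class 33) → {november:33, hotel:15, tango:4}
transmit next → november; now {hotel:15, tango:4}
add quebec (QoS class 8) → {hotel:15, quebec:8, tango:4}
transmit next → hotel; now {quebec:8, tango:4}
add whiskey (QoS class 2) → {quebec:8, tango:4, whiskey:2}
update tango to QoS class 3 → {quebec:8, tango:3, whiskey:2}
update whiskey to QoS class 27 → {whiskey:27, quebec:8, tango:3}
transmit next → whiskey; now {quebec:8, tango:3}
transmit next → quebec; now {tango:3}
transmit next → tango; now {}
add mike (QoS class 36) → {mike:36}
transmit next → mike; now {}
add juliet (QoS class 17) → {juliet:17}
transmit next → juliet; now {}
add echo (QoS class 9) → {echo:9}
add charlie (QoS class 40) → {charlie:40, echo:9}
update echo to QoS class 38 → {charlie:40, echo:38}
add uniform (QoS class 10) → {charlie:40, echo:38, uniform:10}
transmit next → charlie; now {echo:38, uniform:10}
transmit next → echo; now {uniform:10}
transmit next → uniform; now {}
add victor (QoS class 6) → {victor:6}
add papa (QoS class 24) → {papa:24, victor:6}
transmit next → papa; now {victor:6}
transmit next → victor; now {}

[november, hotel, whiskey, quebec, tango, mike, juliet, charlie, echo, uniform, papa, victor]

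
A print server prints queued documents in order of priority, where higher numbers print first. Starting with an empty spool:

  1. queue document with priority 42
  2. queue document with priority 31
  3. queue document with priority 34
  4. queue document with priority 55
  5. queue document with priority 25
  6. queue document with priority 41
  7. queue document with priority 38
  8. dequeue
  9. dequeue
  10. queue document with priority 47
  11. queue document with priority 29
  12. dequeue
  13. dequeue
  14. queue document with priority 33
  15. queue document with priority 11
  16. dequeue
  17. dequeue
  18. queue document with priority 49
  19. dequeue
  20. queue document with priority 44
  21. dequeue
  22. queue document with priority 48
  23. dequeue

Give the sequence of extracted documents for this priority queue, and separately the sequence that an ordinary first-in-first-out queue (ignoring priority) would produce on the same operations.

insert 42 → {42}
insert 31 → {42, 31}
insert 34 → {42, 34, 31}
insert 55 → {55, 42, 34, 31}
insert 25 → {55, 42, 34, 31, 25}
insert 41 → {55, 42, 41, 34, 31, 25}
insert 38 → {55, 42, 41, 38, 34, 31, 25}
dequeue → 55; now {42, 41, 38, 34, 31, 25}
dequeue → 42; now {41, 38, 34, 31, 25}
insert 47 → {47, 41, 38, 34, 31, 25}
insert 29 → {47, 41, 38, 34, 31, 29, 25}
dequeue → 47; now {41, 38, 34, 31, 29, 25}
dequeue → 41; now {38, 34, 31, 29, 25}
insert 33 → {38, 34, 33, 31, 29, 25}
insert 11 → {38, 34, 33, 31, 29, 25, 11}
dequeue → 38; now {34, 33, 31, 29, 25, 11}
dequeue → 34; now {33, 31, 29, 25, 11}
insert 49 → {49, 33, 31, 29, 25, 11}
dequeue → 49; now {33, 31, 29, 25, 11}
insert 44 → {44, 33, 31, 29, 25, 11}
dequeue → 44; now {33, 31, 29, 25, 11}
insert 48 → {48, 33, 31, 29, 25, 11}
dequeue → 48; now {33, 31, 29, 25, 11}

priority queue: [55, 42, 47, 41, 38, 34, 49, 44, 48]; FIFO queue: [42, 31, 34, 55, 25, 41, 38, 47, 29]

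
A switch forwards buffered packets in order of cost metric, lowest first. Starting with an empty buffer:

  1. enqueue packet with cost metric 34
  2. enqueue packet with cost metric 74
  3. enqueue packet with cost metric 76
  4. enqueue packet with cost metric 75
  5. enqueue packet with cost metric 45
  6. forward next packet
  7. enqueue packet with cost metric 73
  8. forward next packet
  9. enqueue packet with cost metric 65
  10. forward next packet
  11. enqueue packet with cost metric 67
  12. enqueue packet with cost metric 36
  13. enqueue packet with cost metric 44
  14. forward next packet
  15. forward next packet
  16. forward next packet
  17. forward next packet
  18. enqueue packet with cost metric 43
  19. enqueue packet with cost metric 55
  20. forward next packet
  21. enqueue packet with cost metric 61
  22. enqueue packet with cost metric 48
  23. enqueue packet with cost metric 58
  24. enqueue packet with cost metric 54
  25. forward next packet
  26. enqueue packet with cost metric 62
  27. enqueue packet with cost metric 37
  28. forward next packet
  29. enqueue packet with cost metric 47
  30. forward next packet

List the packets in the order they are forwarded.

insert 34 → {34}
insert 74 → {34, 74}
insert 76 → {34, 74, 76}
insert 75 → {34, 74, 75, 76}
insert 45 → {34, 45, 74, 75, 76}
forward next packet → 34; now {45, 74, 75, 76}
insert 73 → {45, 73, 74, 75, 76}
forward next packet → 45; now {73, 74, 75, 76}
insert 65 → {65, 73, 74, 75, 76}
forward next packet → 65; now {73, 74, 75, 76}
insert 67 → {67, 73, 74, 75, 76}
insert 36 → {36, 67, 73, 74, 75, 76}
insert 44 → {36, 44, 67, 73, 74, 75, 76}
forward next packet → 36; now {44, 67, 73, 74, 75, 76}
forward next packet → 44; now {67, 73, 74, 75, 76}
forward next packet → 67; now {73, 74, 75, 76}
forward next packet → 73; now {74, 75, 76}
insert 43 → {43, 74, 75, 76}
insert 55 → {43, 55, 74, 75, 76}
forward next packet → 43; now {55, 74, 75, 76}
insert 61 → {55, 61, 74, 75, 76}
insert 48 → {48, 55, 61, 74, 75, 76}
insert 58 → {48, 55, 58, 61, 74, 75, 76}
insert 54 → {48, 54, 55, 58, 61, 74, 75, 76}
forward next packet → 48; now {54, 55, 58, 61, 74, 75, 76}
insert 62 → {54, 55, 58, 61, 62, 74, 75, 76}
insert 37 → {37, 54, 55, 58, 61, 62, 74, 75, 76}
forward next packet → 37; now {54, 55, 58, 61, 62, 74, 75, 76}
insert 47 → {47, 54, 55, 58, 61, 62, 74, 75, 76}
forward next packet → 47; now {54, 55, 58, 61, 62, 74, 75, 76}

34 → 45 → 65 → 36 → 44 → 67 → 73 → 43 → 48 → 37 → 47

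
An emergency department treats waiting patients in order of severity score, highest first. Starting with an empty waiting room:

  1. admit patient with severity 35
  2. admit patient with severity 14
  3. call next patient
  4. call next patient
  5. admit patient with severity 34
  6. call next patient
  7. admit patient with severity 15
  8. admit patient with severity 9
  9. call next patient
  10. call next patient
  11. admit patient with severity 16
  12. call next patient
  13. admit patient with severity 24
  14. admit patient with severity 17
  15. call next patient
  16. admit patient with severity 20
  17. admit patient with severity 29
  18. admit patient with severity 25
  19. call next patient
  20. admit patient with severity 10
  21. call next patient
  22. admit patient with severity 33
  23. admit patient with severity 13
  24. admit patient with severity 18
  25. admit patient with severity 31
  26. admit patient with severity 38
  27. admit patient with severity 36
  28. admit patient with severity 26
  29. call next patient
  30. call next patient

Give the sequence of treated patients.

35, 14, 34, 15, 9, 16, 24, 29, 25, 38, 36

insert 35 → {35}
insert 14 → {35, 14}
call next patient → 35; now {14}
call next patient → 14; now {}
insert 34 → {34}
call next patient → 34; now {}
insert 15 → {15}
insert 9 → {15, 9}
call next patient → 15; now {9}
call next patient → 9; now {}
insert 16 → {16}
call next patient → 16; now {}
insert 24 → {24}
insert 17 → {24, 17}
call next patient → 24; now {17}
insert 20 → {20, 17}
insert 29 → {29, 20, 17}
insert 25 → {29, 25, 20, 17}
call next patient → 29; now {25, 20, 17}
insert 10 → {25, 20, 17, 10}
call next patient → 25; now {20, 17, 10}
insert 33 → {33, 20, 17, 10}
insert 13 → {33, 20, 17, 13, 10}
insert 18 → {33, 20, 18, 17, 13, 10}
insert 31 → {33, 31, 20, 18, 17, 13, 10}
insert 38 → {38, 33, 31, 20, 18, 17, 13, 10}
insert 36 → {38, 36, 33, 31, 20, 18, 17, 13, 10}
insert 26 → {38, 36, 33, 31, 26, 20, 18, 17, 13, 10}
call next patient → 38; now {36, 33, 31, 26, 20, 18, 17, 13, 10}
call next patient → 36; now {33, 31, 26, 20, 18, 17, 13, 10}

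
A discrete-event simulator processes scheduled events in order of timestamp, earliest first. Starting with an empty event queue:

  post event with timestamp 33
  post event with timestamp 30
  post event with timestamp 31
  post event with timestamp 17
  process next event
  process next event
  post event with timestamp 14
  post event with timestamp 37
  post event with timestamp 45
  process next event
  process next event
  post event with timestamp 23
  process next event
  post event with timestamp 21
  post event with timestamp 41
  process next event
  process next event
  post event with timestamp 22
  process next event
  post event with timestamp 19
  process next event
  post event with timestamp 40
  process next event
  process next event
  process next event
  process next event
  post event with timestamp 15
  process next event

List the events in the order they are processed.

insert 33 → {33}
insert 30 → {30, 33}
insert 31 → {30, 31, 33}
insert 17 → {17, 30, 31, 33}
process next event → 17; now {30, 31, 33}
process next event → 30; now {31, 33}
insert 14 → {14, 31, 33}
insert 37 → {14, 31, 33, 37}
insert 45 → {14, 31, 33, 37, 45}
process next event → 14; now {31, 33, 37, 45}
process next event → 31; now {33, 37, 45}
insert 23 → {23, 33, 37, 45}
process next event → 23; now {33, 37, 45}
insert 21 → {21, 33, 37, 45}
insert 41 → {21, 33, 37, 41, 45}
process next event → 21; now {33, 37, 41, 45}
process next event → 33; now {37, 41, 45}
insert 22 → {22, 37, 41, 45}
process next event → 22; now {37, 41, 45}
insert 19 → {19, 37, 41, 45}
process next event → 19; now {37, 41, 45}
insert 40 → {37, 40, 41, 45}
process next event → 37; now {40, 41, 45}
process next event → 40; now {41, 45}
process next event → 41; now {45}
process next event → 45; now {}
insert 15 → {15}
process next event → 15; now {}

17 → 30 → 14 → 31 → 23 → 21 → 33 → 22 → 19 → 37 → 40 → 41 → 45 → 15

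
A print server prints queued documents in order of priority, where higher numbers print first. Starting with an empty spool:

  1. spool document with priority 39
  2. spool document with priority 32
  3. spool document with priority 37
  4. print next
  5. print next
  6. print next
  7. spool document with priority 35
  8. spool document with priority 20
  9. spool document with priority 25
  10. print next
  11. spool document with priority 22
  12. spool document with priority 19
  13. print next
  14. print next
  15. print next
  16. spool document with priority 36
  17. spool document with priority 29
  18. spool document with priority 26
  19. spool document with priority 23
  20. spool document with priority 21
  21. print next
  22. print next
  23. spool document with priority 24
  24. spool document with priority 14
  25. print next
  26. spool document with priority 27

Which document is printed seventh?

insert 39 → {39}
insert 32 → {39, 32}
insert 37 → {39, 37, 32}
print next → 39; now {37, 32}
print next → 37; now {32}
print next → 32; now {}
insert 35 → {35}
insert 20 → {35, 20}
insert 25 → {35, 25, 20}
print next → 35; now {25, 20}
insert 22 → {25, 22, 20}
insert 19 → {25, 22, 20, 19}
print next → 25; now {22, 20, 19}
print next → 22; now {20, 19}
print next → 20; now {19}
insert 36 → {36, 19}
insert 29 → {36, 29, 19}
insert 26 → {36, 29, 26, 19}
insert 23 → {36, 29, 26, 23, 19}
insert 21 → {36, 29, 26, 23, 21, 19}
print next → 36; now {29, 26, 23, 21, 19}
print next → 29; now {26, 23, 21, 19}
insert 24 → {26, 24, 23, 21, 19}
insert 14 → {26, 24, 23, 21, 19, 14}
print next → 26; now {24, 23, 21, 19, 14}
insert 27 → {27, 24, 23, 21, 19, 14}

20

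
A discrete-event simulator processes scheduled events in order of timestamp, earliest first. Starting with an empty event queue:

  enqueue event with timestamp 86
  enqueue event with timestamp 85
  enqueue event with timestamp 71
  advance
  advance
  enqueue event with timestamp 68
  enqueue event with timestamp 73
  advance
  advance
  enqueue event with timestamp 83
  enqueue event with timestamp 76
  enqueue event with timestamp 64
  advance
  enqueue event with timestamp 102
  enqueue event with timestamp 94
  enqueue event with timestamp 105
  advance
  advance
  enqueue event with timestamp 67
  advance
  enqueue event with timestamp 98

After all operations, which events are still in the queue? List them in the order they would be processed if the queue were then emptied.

insert 86 → {86}
insert 85 → {85, 86}
insert 71 → {71, 85, 86}
advance → 71; now {85, 86}
advance → 85; now {86}
insert 68 → {68, 86}
insert 73 → {68, 73, 86}
advance → 68; now {73, 86}
advance → 73; now {86}
insert 83 → {83, 86}
insert 76 → {76, 83, 86}
insert 64 → {64, 76, 83, 86}
advance → 64; now {76, 83, 86}
insert 102 → {76, 83, 86, 102}
insert 94 → {76, 83, 86, 94, 102}
insert 105 → {76, 83, 86, 94, 102, 105}
advance → 76; now {83, 86, 94, 102, 105}
advance → 83; now {86, 94, 102, 105}
insert 67 → {67, 86, 94, 102, 105}
advance → 67; now {86, 94, 102, 105}
insert 98 → {86, 94, 98, 102, 105}

86, 94, 98, 102, 105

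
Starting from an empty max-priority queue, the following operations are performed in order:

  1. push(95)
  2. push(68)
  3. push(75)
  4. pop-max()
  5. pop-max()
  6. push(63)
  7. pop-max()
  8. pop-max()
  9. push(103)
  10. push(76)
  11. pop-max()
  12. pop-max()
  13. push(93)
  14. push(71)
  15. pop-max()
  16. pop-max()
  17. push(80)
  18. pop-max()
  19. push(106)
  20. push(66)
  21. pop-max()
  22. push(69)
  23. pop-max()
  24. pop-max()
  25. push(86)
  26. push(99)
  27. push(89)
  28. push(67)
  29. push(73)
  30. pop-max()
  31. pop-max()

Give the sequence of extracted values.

insert 95 → {95}
insert 68 → {95, 68}
insert 75 → {95, 75, 68}
pop-max → 95; now {75, 68}
pop-max → 75; now {68}
insert 63 → {68, 63}
pop-max → 68; now {63}
pop-max → 63; now {}
insert 103 → {103}
insert 76 → {103, 76}
pop-max → 103; now {76}
pop-max → 76; now {}
insert 93 → {93}
insert 71 → {93, 71}
pop-max → 93; now {71}
pop-max → 71; now {}
insert 80 → {80}
pop-max → 80; now {}
insert 106 → {106}
insert 66 → {106, 66}
pop-max → 106; now {66}
insert 69 → {69, 66}
pop-max → 69; now {66}
pop-max → 66; now {}
insert 86 → {86}
insert 99 → {99, 86}
insert 89 → {99, 89, 86}
insert 67 → {99, 89, 86, 67}
insert 73 → {99, 89, 86, 73, 67}
pop-max → 99; now {89, 86, 73, 67}
pop-max → 89; now {86, 73, 67}

95 → 75 → 68 → 63 → 103 → 76 → 93 → 71 → 80 → 106 → 69 → 66 → 99 → 89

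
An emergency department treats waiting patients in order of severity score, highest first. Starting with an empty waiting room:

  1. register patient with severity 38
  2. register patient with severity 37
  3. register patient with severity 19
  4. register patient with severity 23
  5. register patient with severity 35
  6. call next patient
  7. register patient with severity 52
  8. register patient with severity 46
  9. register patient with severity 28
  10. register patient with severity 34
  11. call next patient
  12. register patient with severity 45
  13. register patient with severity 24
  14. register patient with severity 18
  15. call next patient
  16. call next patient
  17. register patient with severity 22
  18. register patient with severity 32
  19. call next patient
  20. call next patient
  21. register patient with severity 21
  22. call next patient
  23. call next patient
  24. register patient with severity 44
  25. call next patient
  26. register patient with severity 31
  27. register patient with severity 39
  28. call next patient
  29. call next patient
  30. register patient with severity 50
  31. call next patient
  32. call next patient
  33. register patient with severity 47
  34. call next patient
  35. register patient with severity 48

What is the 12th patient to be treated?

50

insert 38 → {38}
insert 37 → {38, 37}
insert 19 → {38, 37, 19}
insert 23 → {38, 37, 23, 19}
insert 35 → {38, 37, 35, 23, 19}
call next patient → 38; now {37, 35, 23, 19}
insert 52 → {52, 37, 35, 23, 19}
insert 46 → {52, 46, 37, 35, 23, 19}
insert 28 → {52, 46, 37, 35, 28, 23, 19}
insert 34 → {52, 46, 37, 35, 34, 28, 23, 19}
call next patient → 52; now {46, 37, 35, 34, 28, 23, 19}
insert 45 → {46, 45, 37, 35, 34, 28, 23, 19}
insert 24 → {46, 45, 37, 35, 34, 28, 24, 23, 19}
insert 18 → {46, 45, 37, 35, 34, 28, 24, 23, 19, 18}
call next patient → 46; now {45, 37, 35, 34, 28, 24, 23, 19, 18}
call next patient → 45; now {37, 35, 34, 28, 24, 23, 19, 18}
insert 22 → {37, 35, 34, 28, 24, 23, 22, 19, 18}
insert 32 → {37, 35, 34, 32, 28, 24, 23, 22, 19, 18}
call next patient → 37; now {35, 34, 32, 28, 24, 23, 22, 19, 18}
call next patient → 35; now {34, 32, 28, 24, 23, 22, 19, 18}
insert 21 → {34, 32, 28, 24, 23, 22, 21, 19, 18}
call next patient → 34; now {32, 28, 24, 23, 22, 21, 19, 18}
call next patient → 32; now {28, 24, 23, 22, 21, 19, 18}
insert 44 → {44, 28, 24, 23, 22, 21, 19, 18}
call next patient → 44; now {28, 24, 23, 22, 21, 19, 18}
insert 31 → {31, 28, 24, 23, 22, 21, 19, 18}
insert 39 → {39, 31, 28, 24, 23, 22, 21, 19, 18}
call next patient → 39; now {31, 28, 24, 23, 22, 21, 19, 18}
call next patient → 31; now {28, 24, 23, 22, 21, 19, 18}
insert 50 → {50, 28, 24, 23, 22, 21, 19, 18}
call next patient → 50; now {28, 24, 23, 22, 21, 19, 18}
call next patient → 28; now {24, 23, 22, 21, 19, 18}
insert 47 → {47, 24, 23, 22, 21, 19, 18}
call next patient → 47; now {24, 23, 22, 21, 19, 18}
insert 48 → {48, 24, 23, 22, 21, 19, 18}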